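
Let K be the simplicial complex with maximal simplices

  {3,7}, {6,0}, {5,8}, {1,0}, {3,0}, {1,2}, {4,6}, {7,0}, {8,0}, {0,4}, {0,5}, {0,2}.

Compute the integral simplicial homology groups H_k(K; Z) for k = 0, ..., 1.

K has 9 vertices, 12 edges.
rank ∂_0 = 0, rank ∂_1 = 8 ⇒ b_0 = 9 − 0 − 8 = 1; all invariant factors of ∂_1 are 1 so no torsion. So H_0 = Z.
rank ∂_1 = 8, rank ∂_2 = 0 ⇒ b_1 = 12 − 8 − 0 = 4. So H_1 = Z^4.

H_0 = Z,  H_1 = Z^4.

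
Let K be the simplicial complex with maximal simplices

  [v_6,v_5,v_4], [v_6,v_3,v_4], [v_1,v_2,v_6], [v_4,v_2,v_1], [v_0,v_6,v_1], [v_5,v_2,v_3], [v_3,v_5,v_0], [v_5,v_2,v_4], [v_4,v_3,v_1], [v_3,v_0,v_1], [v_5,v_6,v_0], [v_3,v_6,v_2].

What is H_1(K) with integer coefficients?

We work with the vertex ordering v_0 < v_1 < v_2 < v_3 < v_4 < v_5 < v_6. The simplices of K, each written with vertices in increasing order, are:

  0-simplices (7): [v_0], [v_1], [v_2], [v_3], [v_4], [v_5], [v_6]
  1-simplices (18): (18 of them)
  2-simplices (12): (12 of them)

so the chain groups are C_0 ≅ Z^7, C_1 ≅ Z^18, C_2 ≅ Z^12.

The boundary map ∂_1: C_1 → C_0 maps an edge to its endpoints' difference, ∂[p,q] = q − p. For instance
  ∂[v_1,v_4] = [v_4] − [v_1].
The 7×18 boundary matrix has rank 6 and Smith normal form diag(1,1,1,1,1,1).

∂_2: C_2 → C_1 sends each 2-simplex [p,q,r] to [q,r] − [p,r] + [p,q]. For instance
  ∂[v_4,v_5,v_6] = [v_5,v_6] − [v_4,v_6] + [v_4,v_5],
  ∂[v_0,v_1,v_3] = [v_1,v_3] − [v_0,v_3] + [v_0,v_1].
This gives a 18×12 integer matrix of rank 12; reducing to Smith normal form yields diagonal entries (1,1,1,1,1,1,1,1,1,1,1,2).

Computing H_k = (kernel of ∂_k) / (image of ∂_{k+1}):

  H_1: rank ker ∂_1 − rank ∂_2 = (18 − 6) − 12 = 0, and ∂_2 has invariant factor 2 > 1, so H_1 = Z_2.

(K is a triangulation of the real projective plane RP^2.)

H_1 = Z_2.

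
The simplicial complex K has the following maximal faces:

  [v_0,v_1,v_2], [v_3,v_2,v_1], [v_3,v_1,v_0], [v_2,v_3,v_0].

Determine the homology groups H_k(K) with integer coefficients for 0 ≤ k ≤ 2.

H_0 = Z,  H_1 = 0,  H_2 = Z.

We work with the vertex ordering v_0 < v_1 < v_2 < v_3. The simplices of K, each written with vertices in increasing order, are:

  0-simplices (4): [v_0], [v_1], [v_2], [v_3]
  1-simplices (6): [v_0,v_1], [v_0,v_2], [v_0,v_3], [v_1,v_2], [v_1,v_3], [v_2,v_3]
  2-simplices (4): [v_0,v_1,v_2], [v_0,v_1,v_3], [v_0,v_2,v_3], [v_1,v_2,v_3]

giving chain groups C_0 ≅ Z^4, C_1 ≅ Z^6, C_2 ≅ Z^4.

Boundary ∂_1: C_1 → C_0 is given by ∂[p,q] = [q] − [p]. For instance
  ∂[v_0,v_3] = [v_3] − [v_0].
This gives a 4×6 integer matrix of rank 3; reducing to Smith normal form yields diagonal entries (1,1,1).

Boundary ∂_2: C_2 → C_1 maps a triangle to the signed sum of its edges. For instance
  ∂[v_0,v_2,v_3] = [v_2,v_3] − [v_0,v_3] + [v_0,v_2],
  ∂[v_1,v_2,v_3] = [v_2,v_3] − [v_1,v_3] + [v_1,v_2].
This gives a 6×4 integer matrix of rank 3; reducing to Smith normal form yields diagonal entries (1,1,1).

From H_k ≅ ker(∂_k) / im(∂_{k+1}) we obtain:

  H_0: rank C_0 − rank ∂_1 = 4 − 3 = 1, and the invariant factors of ∂_1 are all 1, so H_0 = Z.
  H_1: rank ker ∂_1 − rank ∂_2 = (6 − 3) − 3 = 0, and the invariant factors of ∂_2 are all 1, so H_1 = 0.
  H_2: rank ker ∂_2 − rank ∂_3 = (4 − 3) − 0 = 1, and there is no ∂_3, so H_2 = Z.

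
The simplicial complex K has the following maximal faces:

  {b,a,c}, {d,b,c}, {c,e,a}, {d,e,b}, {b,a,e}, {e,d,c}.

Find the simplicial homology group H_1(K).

We work with the vertex ordering a < b < c < d < e. The simplices of K, each written with vertices in increasing order, are:

  0-simplices (5): a, b, c, d, e
  1-simplices (9): ab, ac, ae, bc, bd, be, cd, ce, de
  2-simplices (6): abc, abe, ace, bcd, bde, cde

Hence C_0 ≅ Z^5, C_1 ≅ Z^9, C_2 ≅ Z^6.

Boundary ∂_1: C_1 → C_0 is given by ∂[p,q] = [q] − [p]. For instance
  ∂ce = e − c.
As a 5×9 matrix over Z this has rank 4, with invariant factors (1,1,1,1).

∂_2: C_2 → C_1 sends each 2-simplex [p,q,r] to [q,r] − [p,r] + [p,q]. For instance
  ∂bde = de − be + bd,
  ∂abc = bc − ac + ab.
The resulting 9×6 matrix has rank 5, and its Smith normal form has invariant factors (1,1,1,1,1).

Computing H_k = (kernel of ∂_k) / (image of ∂_{k+1}):

  H_1: rank ker ∂_1 − rank ∂_2 = (9 − 4) − 5 = 0, and the invariant factors of ∂_2 are all 1, so H_1 ≅ 0.

H_1 = 0.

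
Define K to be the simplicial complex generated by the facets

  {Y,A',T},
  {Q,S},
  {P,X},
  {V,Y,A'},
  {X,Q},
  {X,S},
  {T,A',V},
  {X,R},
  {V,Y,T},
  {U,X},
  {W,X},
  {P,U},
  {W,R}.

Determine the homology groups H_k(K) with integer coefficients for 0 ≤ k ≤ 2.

H_0 = Z^2,  H_1 = Z^3,  H_2 = Z.

Take the total order P < Q < R < S < T < U < V < W < X < Y < A' on the vertex set. Then K (dimension 2) consists of the simplices:

  0-simplices (11): [P], [Q], [R], [S], [T], [U], [V], [W], [X], [Y], [A']
  1-simplices (15): [P,U], [P,X], [Q,S], [Q,X], [R,W], [R,X], [S,X], [T,V], [T,Y], [T,A'], [U,X], [V,Y], [V,A'], [W,X], [Y,A']
  2-simplices (4): [T,V,Y], [T,V,A'], [T,Y,A'], [V,Y,A']

Hence C_0 ≅ Z^11, C_1 ≅ Z^15, C_2 ≅ Z^4.

Boundary ∂_1: C_1 → C_0 maps an edge to its endpoints' difference, ∂[p,q] = q − p. For instance
  ∂[T,Y] = [Y] − [T].
The 11×15 boundary matrix has rank 9 and Smith normal form diag(1,1,1,1,1,1,1,1,1).

The boundary map ∂_2: C_2 → C_1 acts by ∂[p,q,r] = [q,r] − [p,r] + [p,q]. For instance
  ∂[T,Y,A'] = [Y,A'] − [T,A'] + [T,Y],
  ∂[V,Y,A'] = [Y,A'] − [V,A'] + [V,Y].
As a 15×4 matrix over Z this has rank 3, with invariant factors (1,1,1).

Now H_k = ker ∂_k / im ∂_{k+1}, so:

  H_0: rank C_0 − rank ∂_1 = 11 − 9 = 2, and the invariant factors of ∂_1 are all 1, so H_0 ≅ Z^2.
  H_1: rank ker ∂_1 − rank ∂_2 = (15 − 9) − 3 = 3, and the invariant factors of ∂_2 are all 1, so H_1 ≅ Z^3.
  H_2: rank ker ∂_2 − rank ∂_3 = (4 − 3) − 0 = 1, and there is no ∂_3, so H_2 ≅ Z.

As a check, the Euler characteristic is 11 − 15 + 4 = 0, which agrees with 2 − 3 + 1 = 0.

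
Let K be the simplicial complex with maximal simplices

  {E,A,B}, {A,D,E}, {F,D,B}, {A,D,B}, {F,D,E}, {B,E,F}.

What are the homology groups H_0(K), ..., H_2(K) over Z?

H_0 = Z,  H_1 = 0,  H_2 = Z.

We work with the vertex ordering A < B < D < E < F. The simplices of K, each written with vertices in increasing order, are:

  0-simplices (5): A, B, D, E, F
  1-simplices (9): AB, AD, AE, BD, BE, BF, DE, DF, EF
  2-simplices (6): ABD, ABE, ADE, BDF, BEF, DEF

Hence C_0 ≅ Z^5, C_1 ≅ Z^9, C_2 ≅ Z^6.

Boundary ∂_1: C_1 → C_0 maps an edge to its endpoints' difference, ∂[p,q] = q − p. For instance
  ∂BE = E − B.
As a 5×9 matrix over Z this has rank 4, with invariant factors (1,1,1,1).

Boundary ∂_2: C_2 → C_1 maps a triangle to the signed sum of its edges. For instance
  ∂BEF = EF − BF + BE,
  ∂ABE = BE − AE + AB.
The 9×6 boundary matrix has rank 5 and Smith normal form diag(1,1,1,1,1).

From H_k ≅ ker(∂_k) / im(∂_{k+1}) we obtain:

  H_0: rank C_0 − rank ∂_1 = 5 − 4 = 1, and the invariant factors of ∂_1 are all 1, so H_0 ≅ Z.
  H_1: rank ker ∂_1 − rank ∂_2 = (9 − 4) − 5 = 0, and the invariant factors of ∂_2 are all 1, so H_1 ≅ 0.
  H_2: rank ker ∂_2 − rank ∂_3 = (6 − 5) − 0 = 1, and there is no ∂_3, so H_2 ≅ Z.

As a check, the Euler characteristic is 5 − 9 + 6 = 2, which agrees with 1 − 0 + 1 = 2.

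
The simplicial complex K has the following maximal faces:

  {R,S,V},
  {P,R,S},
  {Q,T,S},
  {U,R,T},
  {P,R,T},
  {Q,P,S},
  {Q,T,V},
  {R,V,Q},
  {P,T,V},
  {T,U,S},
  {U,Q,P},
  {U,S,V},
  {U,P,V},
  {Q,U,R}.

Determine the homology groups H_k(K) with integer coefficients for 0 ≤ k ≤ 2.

H_0 ≅ Z,  H_1 ≅ Z^2,  H_2 ≅ Z.

K has 7 vertices, 21 edges, 14 triangles.
rank ∂_0 = 0, rank ∂_1 = 6 ⇒ b_0 = 7 − 0 − 6 = 1; all invariant factors of ∂_1 are 1 so no torsion. So H_0 = Z.
rank ∂_1 = 6, rank ∂_2 = 13 ⇒ b_1 = 21 − 6 − 13 = 2; all invariant factors of ∂_2 are 1 so no torsion. So H_1 = Z^2.
rank ∂_2 = 13, rank ∂_3 = 0 ⇒ b_2 = 14 − 13 − 0 = 1. So H_2 = Z.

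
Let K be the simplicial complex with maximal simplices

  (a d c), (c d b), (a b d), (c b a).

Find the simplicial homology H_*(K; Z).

H_0 ≅ Z,  H_1 = 0,  H_2 ≅ Z.

K has 4 vertices, 6 edges, 4 triangles.
rank ∂_0 = 0, rank ∂_1 = 3 ⇒ b_0 = 4 − 0 − 3 = 1; all invariant factors of ∂_1 are 1 so no torsion. So H_0 = Z.
rank ∂_1 = 3, rank ∂_2 = 3 ⇒ b_1 = 6 − 3 − 3 = 0; all invariant factors of ∂_2 are 1 so no torsion. So H_1 = 0.
rank ∂_2 = 3, rank ∂_3 = 0 ⇒ b_2 = 4 − 3 − 0 = 1. So H_2 = Z.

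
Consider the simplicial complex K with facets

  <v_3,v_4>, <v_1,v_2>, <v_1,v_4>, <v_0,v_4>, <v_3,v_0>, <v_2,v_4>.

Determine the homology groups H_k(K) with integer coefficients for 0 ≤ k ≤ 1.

Take the total order v_0 < v_1 < v_2 < v_3 < v_4 on the vertex set. Then K (dimension 1) consists of the simplices:

  0-simplices (5): [v_0], [v_1], [v_2], [v_3], [v_4]
  1-simplices (6): [v_0,v_3], [v_0,v_4], [v_1,v_2], [v_1,v_4], [v_2,v_4], [v_3,v_4]

Hence C_0 ≅ Z^5, C_1 ≅ Z^6.

∂_1: C_1 → C_0 sends each edge [p,q] (with p < q) to q − p. For instance
  ∂[v_1,v_2] = [v_2] − [v_1].
The resulting 5×6 matrix has rank 4, and its Smith normal form has invariant factors (1,1,1,1).

Computing H_k = (kernel of ∂_k) / (image of ∂_{k+1}):

  H_0: rank C_0 − rank ∂_1 = 5 − 4 = 1, and the invariant factors of ∂_1 are all 1, so H_0 ≅ Z.
  H_1: rank ker ∂_1 − rank ∂_2 = (6 − 4) − 0 = 2, and there is no ∂_2, so H_1 ≅ Z^2.

As a check, the Euler characteristic is 5 − 6 = -1, which agrees with 1 − 2 = -1.

H_0 = Z,  H_1 = Z^2.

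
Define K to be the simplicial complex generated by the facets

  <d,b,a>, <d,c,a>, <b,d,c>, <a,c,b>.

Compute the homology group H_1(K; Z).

H_1 ≅ 0.

Order the vertices as a < b < c < d. Listing each simplex with vertices in this order, K has dimension 2 with simplices:

  0-simplices (4): a, b, c, d
  1-simplices (6): ab, ac, ad, bc, bd, cd
  2-simplices (4): abc, abd, acd, bcd

giving chain groups C_0 ≅ Z^4, C_1 ≅ Z^6, C_2 ≅ Z^4.

∂_1: C_1 → C_0 maps an edge to its endpoints' difference, ∂[p,q] = q − p. For instance
  ∂ac = c − a.
The resulting 4×6 matrix has rank 3, and its Smith normal form has invariant factors (1,1,1).

The boundary map ∂_2: C_2 → C_1 sends each 2-simplex [p,q,r] to [q,r] − [p,r] + [p,q]. For instance
  ∂abc = bc − ac + ab,
  ∂acd = cd − ad + ac.
As a 6×4 matrix over Z this has rank 3, with invariant factors (1,1,1).

Reading off H_k = ker ∂_k / im ∂_{k+1}:

  H_1: rank ker ∂_1 − rank ∂_2 = (6 − 3) − 3 = 0, and the invariant factors of ∂_2 are all 1, so H_1 ≅ 0.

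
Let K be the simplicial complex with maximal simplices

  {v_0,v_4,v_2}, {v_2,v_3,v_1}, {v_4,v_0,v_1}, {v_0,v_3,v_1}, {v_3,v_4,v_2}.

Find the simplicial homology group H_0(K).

We work with the vertex ordering v_0 < v_1 < v_2 < v_3 < v_4. The simplices of K, each written with vertices in increasing order, are:

  0-simplices (5): [v_0], [v_1], [v_2], [v_3], [v_4]
  1-simplices (10): [v_0,v_1], [v_0,v_2], [v_0,v_3], [v_0,v_4], [v_1,v_2], [v_1,v_3], [v_1,v_4], [v_2,v_3], [v_2,v_4], [v_3,v_4]
  2-simplices (5): [v_0,v_1,v_3], [v_0,v_1,v_4], [v_0,v_2,v_4], [v_1,v_2,v_3], [v_2,v_3,v_4]

Hence C_0 ≅ Z^5, C_1 ≅ Z^10, C_2 ≅ Z^5.

Boundary ∂_1: C_1 → C_0 maps an edge to its endpoints' difference, ∂[p,q] = q − p.
As a 5×10 matrix over Z this has rank 4, with invariant factors (1,1,1,1).

The boundary map ∂_2: C_2 → C_1 acts by ∂[p,q,r] = [q,r] − [p,r] + [p,q]. For instance
  ∂[v_0,v_2,v_4] = [v_2,v_4] − [v_0,v_4] + [v_0,v_2],
  ∂[v_0,v_1,v_4] = [v_1,v_4] − [v_0,v_4] + [v_0,v_1].
As a 10×5 matrix over Z this has rank 5, with invariant factors (1,1,1,1,1).

Computing H_k = (kernel of ∂_k) / (image of ∂_{k+1}):

  H_0: rank C_0 − rank ∂_1 = 5 − 4 = 1, and the invariant factors of ∂_1 are all 1, so H_0 ≅ Z.

H_0 = Z.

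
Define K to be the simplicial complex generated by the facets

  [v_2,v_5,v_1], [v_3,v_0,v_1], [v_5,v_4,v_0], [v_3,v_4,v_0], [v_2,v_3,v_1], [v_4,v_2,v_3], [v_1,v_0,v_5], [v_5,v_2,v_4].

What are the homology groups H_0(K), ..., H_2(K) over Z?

Fix the vertex order v_0 < v_1 < v_2 < v_3 < v_4 < v_5 and write every simplex with vertices in increasing order. Then dim K = 2 and the simplices of K are:

  0-simplices (6): [v_0], [v_1], [v_2], [v_3], [v_4], [v_5]
  1-simplices (12): [v_0,v_1], [v_0,v_3], [v_0,v_4], [v_0,v_5], [v_1,v_2], [v_1,v_3], [v_1,v_5], [v_2,v_3], [v_2,v_4], [v_2,v_5], [v_3,v_4], [v_4,v_5]
  2-simplices (8): [v_0,v_1,v_3], [v_0,v_1,v_5], [v_0,v_3,v_4], [v_0,v_4,v_5], [v_1,v_2,v_3], [v_1,v_2,v_5], [v_2,v_3,v_4], [v_2,v_4,v_5]

so the chain groups are C_0 ≅ Z^6, C_1 ≅ Z^12, C_2 ≅ Z^8.

Boundary ∂_1: C_1 → C_0 sends each edge [p,q] (with p < q) to q − p.
The resulting 6×12 matrix has rank 5, and its Smith normal form has invariant factors (1,1,1,1,1).

∂_2: C_2 → C_1 maps a triangle to the signed sum of its edges. For instance
  ∂[v_1,v_2,v_5] = [v_2,v_5] − [v_1,v_5] + [v_1,v_2],
  ∂[v_0,v_1,v_5] = [v_1,v_5] − [v_0,v_5] + [v_0,v_1].
The 12×8 boundary matrix has rank 7 and Smith normal form diag(1,1,1,1,1,1,1).

Computing H_k = (kernel of ∂_k) / (image of ∂_{k+1}):

  H_0: rank C_0 − rank ∂_1 = 6 − 5 = 1, and the invariant factors of ∂_1 are all 1, so H_0 = Z.
  H_1: rank ker ∂_1 − rank ∂_2 = (12 − 5) − 7 = 0, and the invariant factors of ∂_2 are all 1, so H_1 = 0.
  H_2: rank ker ∂_2 − rank ∂_3 = (8 − 7) − 0 = 1, and there is no ∂_3, so H_2 = Z.

As a check, the Euler characteristic is 6 − 12 + 8 = 2, which agrees with 1 − 0 + 1 = 2.

H_0 = Z,  H_1 = 0,  H_2 = Z.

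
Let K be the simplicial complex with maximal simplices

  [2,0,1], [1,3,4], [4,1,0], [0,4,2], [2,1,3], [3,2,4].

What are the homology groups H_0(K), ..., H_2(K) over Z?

Take the total order 0 < 1 < 2 < 3 < 4 on the vertex set. Then K (dimension 2) consists of the simplices:

  0-simplices (5): [0], [1], [2], [3], [4]
  1-simplices (9): [0,1], [0,2], [0,4], [1,2], [1,3], [1,4], [2,3], [2,4], [3,4]
  2-simplices (6): [0,1,2], [0,1,4], [0,2,4], [1,2,3], [1,3,4], [2,3,4]

Hence C_0 ≅ Z^5, C_1 ≅ Z^9, C_2 ≅ Z^6.

Boundary ∂_1: C_1 → C_0 maps an edge to its endpoints' difference, ∂[p,q] = q − p.
The resulting 5×9 matrix has rank 4, and its Smith normal form has invariant factors (1,1,1,1).

The boundary map ∂_2: C_2 → C_1 maps a triangle to the signed sum of its edges. For instance
  ∂[0,1,2] = [1,2] − [0,2] + [0,1],
  ∂[1,2,3] = [2,3] − [1,3] + [1,2].
As a 9×6 matrix over Z this has rank 5, with invariant factors (1,1,1,1,1).

Computing H_k = (kernel of ∂_k) / (image of ∂_{k+1}):

  H_0: rank C_0 − rank ∂_1 = 5 − 4 = 1, and the invariant factors of ∂_1 are all 1, so H_0 = Z.
  H_1: rank ker ∂_1 − rank ∂_2 = (9 − 4) − 5 = 0, and the invariant factors of ∂_2 are all 1, so H_1 = 0.
  H_2: rank ker ∂_2 − rank ∂_3 = (6 − 5) − 0 = 1, and there is no ∂_3, so H_2 = Z.

As a check, the Euler characteristic is 5 − 9 + 6 = 2, which agrees with 1 − 0 + 1 = 2.

H_0 ≅ Z,  H_1 = 0,  H_2 ≅ Z.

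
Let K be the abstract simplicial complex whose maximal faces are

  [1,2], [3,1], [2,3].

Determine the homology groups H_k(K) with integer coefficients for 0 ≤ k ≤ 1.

H_0 = Z,  H_1 = Z.

Take the total order 1 < 2 < 3 on the vertex set. Then K (dimension 1) consists of the simplices:

  0-simplices (3): [1], [2], [3]
  1-simplices (3): [1,2], [1,3], [2,3]

so the chain groups are C_0 ≅ Z^3, C_1 ≅ Z^3.

Boundary ∂_1: C_1 → C_0 maps an edge to its endpoints' difference, ∂[p,q] = q − p. For instance
  ∂[2,3] = [3] − [2].
The resulting 3×3 matrix has rank 2, and its Smith normal form has invariant factors (1,1).

Now H_k = ker ∂_k / im ∂_{k+1}, so:

  H_0: rank C_0 − rank ∂_1 = 3 − 2 = 1, and the invariant factors of ∂_1 are all 1, so H_0 ≅ Z.
  H_1: rank ker ∂_1 − rank ∂_2 = (3 − 2) − 0 = 1, and there is no ∂_2, so H_1 ≅ Z.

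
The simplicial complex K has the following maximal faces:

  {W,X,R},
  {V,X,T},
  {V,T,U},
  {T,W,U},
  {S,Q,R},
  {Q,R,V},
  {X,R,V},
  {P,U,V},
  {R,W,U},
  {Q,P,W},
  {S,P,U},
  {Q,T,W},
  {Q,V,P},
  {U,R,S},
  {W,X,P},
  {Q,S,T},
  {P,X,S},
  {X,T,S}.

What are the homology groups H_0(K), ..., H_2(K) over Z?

H_0 = Z,  H_1 = Z^2,  H_2 = Z.

We work with the vertex ordering P < Q < R < S < T < U < V < W < X. The simplices of K, each written with vertices in increasing order, are:

  0-simplices (9): P, Q, R, S, T, U, V, W, X
  1-simplices (27): PQ, PS, PU, PV, PW, PX, QR, QS, QT, QV, QW, RS, RU, RV, RW, RX, ST, SU, SX, TU, TV, TW, TX, UV, UW, VX, WX
  2-simplices (18): PQV, PQW, PSU, PSX, PUV, PWX, QRS, QRV, QST, QTW, RSU, RUW, RVX, RWX, STX, TUV, TUW, TVX

so the chain groups are C_0 ≅ Z^9, C_1 ≅ Z^27, C_2 ≅ Z^18.

∂_1: C_1 → C_0 sends each edge [p,q] (with p < q) to q − p.
The resulting 9×27 matrix has rank 8, and its Smith normal form has invariant factors (1,1,1,1,1,1,1,1).

∂_2: C_2 → C_1 acts by ∂[p,q,r] = [q,r] − [p,r] + [p,q]. For instance
  ∂QRS = RS − QS + QR,
  ∂QTW = TW − QW + QT.
The resulting 27×18 matrix has rank 17, and its Smith normal form has invariant factors (1,1,1,1,1,1,1,1,1,1,1,1,1,1,1,1,1).

From H_k ≅ ker(∂_k) / im(∂_{k+1}) we obtain:

  H_0: rank C_0 − rank ∂_1 = 9 − 8 = 1, and the invariant factors of ∂_1 are all 1, so H_0 = Z.
  H_1: rank ker ∂_1 − rank ∂_2 = (27 − 8) − 17 = 2, and the invariant factors of ∂_2 are all 1, so H_1 = Z^2.
  H_2: rank ker ∂_2 − rank ∂_3 = (18 − 17) − 0 = 1, and there is no ∂_3, so H_2 = Z.

(K is a triangulation of the torus T^2.)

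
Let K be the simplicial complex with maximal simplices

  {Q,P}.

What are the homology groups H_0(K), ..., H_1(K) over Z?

Take the total order P < Q on the vertex set. Then K (dimension 1) consists of the simplices:

  0-simplices (2): P, Q
  1-simplices (1): PQ

so the chain groups are C_0 ≅ Z^2, C_1 ≅ Z^1.

The boundary map ∂_1: C_1 → C_0 maps an edge to its endpoints' difference, ∂[p,q] = q − p. For instance
  ∂PQ = Q − P.
As a 2×1 matrix over Z this has rank 1, with invariant factors (1).

Computing H_k = (kernel of ∂_k) / (image of ∂_{k+1}):

  H_0: rank C_0 − rank ∂_1 = 2 − 1 = 1, and the invariant factors of ∂_1 are all 1, so H_0 = Z.
  H_1: rank ker ∂_1 − rank ∂_2 = (1 − 1) − 0 = 0, and there is no ∂_2, so H_1 = 0.

As a check, the Euler characteristic is 2 − 1 = 1, which agrees with 1 − 0 = 1.

H_0 = Z,  H_1 = 0.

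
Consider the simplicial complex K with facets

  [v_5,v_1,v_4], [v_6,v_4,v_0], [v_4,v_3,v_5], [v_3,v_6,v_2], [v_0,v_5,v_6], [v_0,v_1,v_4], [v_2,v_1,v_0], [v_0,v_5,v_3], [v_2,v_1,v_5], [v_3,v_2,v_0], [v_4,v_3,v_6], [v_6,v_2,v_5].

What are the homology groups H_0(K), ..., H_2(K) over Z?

H_0 ≅ Z,  H_1 ≅ Z_2,  H_2 = 0.

Fix the vertex order v_0 < v_1 < v_2 < v_3 < v_4 < v_5 < v_6 and write every simplex with vertices in increasing order. Then dim K = 2 and the simplices of K are:

  0-simplices (7): [v_0], [v_1], [v_2], [v_3], [v_4], [v_5], [v_6]
  1-simplices (18): (18 of them)
  2-simplices (12): (12 of them)

giving chain groups C_0 ≅ Z^7, C_1 ≅ Z^18, C_2 ≅ Z^12.

The boundary map ∂_1: C_1 → C_0 maps an edge to its endpoints' difference, ∂[p,q] = q − p. For instance
  ∂[v_0,v_3] = [v_3] − [v_0].
The 7×18 boundary matrix has rank 6 and Smith normal form diag(1,1,1,1,1,1).

Boundary ∂_2: C_2 → C_1 maps a triangle to the signed sum of its edges. For instance
  ∂[v_0,v_3,v_5] = [v_3,v_5] − [v_0,v_5] + [v_0,v_3],
  ∂[v_3,v_4,v_6] = [v_4,v_6] − [v_3,v_6] + [v_3,v_4].
As a 18×12 matrix over Z this has rank 12, with invariant factors (1,1,1,1,1,1,1,1,1,1,1,2).

Now H_k = ker ∂_k / im ∂_{k+1}, so:

  H_0: rank C_0 − rank ∂_1 = 7 − 6 = 1, and the invariant factors of ∂_1 are all 1, so H_0 ≅ Z.
  H_1: rank ker ∂_1 − rank ∂_2 = (18 − 6) − 12 = 0, and ∂_2 has invariant factor 2 > 1, so H_1 ≅ Z_2.
  H_2: rank ker ∂_2 − rank ∂_3 = (12 − 12) − 0 = 0, and there is no ∂_3, so H_2 ≅ 0.

As a check, the Euler characteristic is 7 − 18 + 12 = 1, which agrees with 1 − 0 + 0 = 1.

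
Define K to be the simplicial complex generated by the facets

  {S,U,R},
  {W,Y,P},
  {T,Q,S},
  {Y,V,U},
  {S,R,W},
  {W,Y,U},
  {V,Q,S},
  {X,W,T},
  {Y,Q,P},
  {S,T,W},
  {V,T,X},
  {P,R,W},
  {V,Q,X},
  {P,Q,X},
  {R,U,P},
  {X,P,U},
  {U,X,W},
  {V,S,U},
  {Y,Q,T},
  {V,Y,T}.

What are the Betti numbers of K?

b_0 = 1, b_1 = 1, b_2 = 0.

K has 10 vertices, 30 edges, 20 triangles.
rank ∂_0 = 0, rank ∂_1 = 9 ⇒ b_0 = 10 − 0 − 9 = 1; all invariant factors of ∂_1 are 1 so no torsion. So H_0 = Z.
rank ∂_1 = 9, rank ∂_2 = 20 ⇒ b_1 = 30 − 9 − 20 = 1; ∂_2 has invariant factor(s) [2] giving torsion. So H_1 = Z ⊕ Z/2.
rank ∂_2 = 20, rank ∂_3 = 0 ⇒ b_2 = 20 − 20 − 0 = 0. So H_2 = 0.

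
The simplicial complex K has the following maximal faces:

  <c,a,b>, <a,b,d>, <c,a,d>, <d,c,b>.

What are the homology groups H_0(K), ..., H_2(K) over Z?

H_0 = Z,  H_1 = 0,  H_2 = Z.

Take the total order a < b < c < d on the vertex set. Then K (dimension 2) consists of the simplices:

  0-simplices (4): a, b, c, d
  1-simplices (6): ab, ac, ad, bc, bd, cd
  2-simplices (4): abc, abd, acd, bcd

giving chain groups C_0 ≅ Z^4, C_1 ≅ Z^6, C_2 ≅ Z^4.

∂_1: C_1 → C_0 maps an edge to its endpoints' difference, ∂[p,q] = q − p. For instance
  ∂bc = c − b.
The resulting 4×6 matrix has rank 3, and its Smith normal form has invariant factors (1,1,1).

∂_2: C_2 → C_1 maps a triangle to the signed sum of its edges. For instance
  ∂bcd = cd − bd + bc,
  ∂abc = bc − ac + ab.
As a 6×4 matrix over Z this has rank 3, with invariant factors (1,1,1).

From H_k ≅ ker(∂_k) / im(∂_{k+1}) we obtain:

  H_0: rank C_0 − rank ∂_1 = 4 − 3 = 1, and the invariant factors of ∂_1 are all 1, so H_0 ≅ Z.
  H_1: rank ker ∂_1 − rank ∂_2 = (6 − 3) − 3 = 0, and the invariant factors of ∂_2 are all 1, so H_1 ≅ 0.
  H_2: rank ker ∂_2 − rank ∂_3 = (4 − 3) − 0 = 1, and there is no ∂_3, so H_2 ≅ Z.

As a check, the Euler characteristic is 4 − 6 + 4 = 2, which agrees with 1 − 0 + 1 = 2.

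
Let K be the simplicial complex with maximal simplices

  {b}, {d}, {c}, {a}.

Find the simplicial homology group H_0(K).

H_0 ≅ Z^4.

Order the vertices as a < b < c < d. Listing each simplex with vertices in this order, K has dimension 0 with simplices:

  0-simplices (4): a, b, c, d

so the chain groups are C_0 ≅ Z^4.

From H_k ≅ ker(∂_k) / im(∂_{k+1}) we obtain:

  H_0: rank C_0 − rank ∂_1 = 4 − 0 = 4, and there is no ∂_1, so H_0 = Z^4.

(K is a triangulation of a set of 4 points.)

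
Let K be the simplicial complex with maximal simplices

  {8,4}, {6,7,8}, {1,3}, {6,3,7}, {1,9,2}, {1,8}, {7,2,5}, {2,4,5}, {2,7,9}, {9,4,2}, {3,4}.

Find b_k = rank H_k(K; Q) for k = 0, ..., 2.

b_0 = 1, b_1 = 4, b_2 = 0.

We work with the vertex ordering 1 < 2 < 3 < 4 < 5 < 6 < 7 < 8 < 9. The simplices of K, each written with vertices in increasing order, are:

  0-simplices (9): [1], [2], [3], [4], [5], [6], [7], [8], [9]
  1-simplices (19): [1,2], [1,3], [1,8], [1,9], [2,4], [2,5], [2,7], [2,9], [3,4], [3,6], [3,7], [4,5], [4,8], [4,9], [5,7], [6,7], [6,8], [7,8], [7,9]
  2-simplices (7): [1,2,9], [2,4,5], [2,4,9], [2,5,7], [2,7,9], [3,6,7], [6,7,8]

Hence C_0 ≅ Z^9, C_1 ≅ Z^19, C_2 ≅ Z^7.

∂_1: C_1 → C_0 maps an edge to its endpoints' difference, ∂[p,q] = q − p.
As a 9×19 matrix over Z this has rank 8, with invariant factors (1,1,1,1,1,1,1,1).

∂_2: C_2 → C_1 acts by ∂[p,q,r] = [q,r] − [p,r] + [p,q]. For instance
  ∂[3,6,7] = [6,7] − [3,7] + [3,6],
  ∂[6,7,8] = [7,8] − [6,8] + [6,7].
As a 19×7 matrix over Z this has rank 7, with invariant factors (1,1,1,1,1,1,1).

From H_k ≅ ker(∂_k) / im(∂_{k+1}) we obtain:

  H_0: rank C_0 − rank ∂_1 = 9 − 8 = 1, and the invariant factors of ∂_1 are all 1, so H_0 ≅ Z.
  H_1: rank ker ∂_1 − rank ∂_2 = (19 − 8) − 7 = 4, and the invariant factors of ∂_2 are all 1, so H_1 ≅ Z^4.
  H_2: rank ker ∂_2 − rank ∂_3 = (7 − 7) − 0 = 0, and there is no ∂_3, so H_2 ≅ 0.

As a check, the Euler characteristic is 9 − 19 + 7 = -3, which agrees with 1 − 4 + 0 = -3.

Hence the Betti numbers are b_0 = 1, b_1 = 4, b_2 = 0.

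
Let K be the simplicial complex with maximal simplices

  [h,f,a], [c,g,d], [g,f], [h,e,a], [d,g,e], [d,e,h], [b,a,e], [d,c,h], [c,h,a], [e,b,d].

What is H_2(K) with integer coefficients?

We work with the vertex ordering a < b < c < d < e < f < g < h. The simplices of K, each written with vertices in increasing order, are:

  0-simplices (8): a, b, c, d, e, f, g, h
  1-simplices (17): ab, ac, ae, af, ah, bd, be, cd, cg, ch, de, dg, dh, eg, eh, fg, fh
  2-simplices (9): abe, ach, aeh, afh, bde, cdg, cdh, deg, deh

so the chain groups are C_0 ≅ Z^8, C_1 ≅ Z^17, C_2 ≅ Z^9.

Boundary ∂_1: C_1 → C_0 sends each edge [p,q] (with p < q) to q − p.
The 8×17 boundary matrix has rank 7 and Smith normal form diag(1,1,1,1,1,1,1).

Boundary ∂_2: C_2 → C_1 acts by ∂[p,q,r] = [q,r] − [p,r] + [p,q]. For instance
  ∂deh = eh − dh + de,
  ∂aeh = eh − ah + ae.
This gives a 17×9 integer matrix of rank 9; reducing to Smith normal form yields diagonal entries (1,1,1,1,1,1,1,1,1).

Computing H_k = (kernel of ∂_k) / (image of ∂_{k+1}):

  H_2: rank ker ∂_2 − rank ∂_3 = (9 − 9) − 0 = 0, and there is no ∂_3, so H_2 ≅ 0.

H_2 ≅ 0.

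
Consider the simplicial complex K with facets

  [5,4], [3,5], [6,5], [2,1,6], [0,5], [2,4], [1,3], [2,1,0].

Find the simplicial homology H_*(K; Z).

H_0 = Z,  H_1 = Z^3,  H_2 = 0.

Fix the vertex order 0 < 1 < 2 < 3 < 4 < 5 < 6 and write every simplex with vertices in increasing order. Then dim K = 2 and the simplices of K are:

  0-simplices (7): [0], [1], [2], [3], [4], [5], [6]
  1-simplices (11): [0,1], [0,2], [0,5], [1,2], [1,3], [1,6], [2,4], [2,6], [3,5], [4,5], [5,6]
  2-simplices (2): [0,1,2], [1,2,6]

giving chain groups C_0 ≅ Z^7, C_1 ≅ Z^11, C_2 ≅ Z^2.

Boundary ∂_1: C_1 → C_0 maps an edge to its endpoints' difference, ∂[p,q] = q − p.
The resulting 7×11 matrix has rank 6, and its Smith normal form has invariant factors (1,1,1,1,1,1).

∂_2: C_2 → C_1 sends each 2-simplex [p,q,r] to [q,r] − [p,r] + [p,q]. For instance
  ∂[1,2,6] = [2,6] − [1,6] + [1,2],
  ∂[0,1,2] = [1,2] − [0,2] + [0,1].
The resulting 11×2 matrix has rank 2, and its Smith normal form has invariant factors (1,1).

Now H_k = ker ∂_k / im ∂_{k+1}, so:

  H_0: rank C_0 − rank ∂_1 = 7 − 6 = 1, and the invariant factors of ∂_1 are all 1, so H_0 = Z.
  H_1: rank ker ∂_1 − rank ∂_2 = (11 − 6) − 2 = 3, and the invariant factors of ∂_2 are all 1, so H_1 = Z^3.
  H_2: rank ker ∂_2 − rank ∂_3 = (2 − 2) − 0 = 0, and there is no ∂_3, so H_2 = 0.

As a check, the Euler characteristic is 7 − 11 + 2 = -2, which agrees with 1 − 3 + 0 = -2.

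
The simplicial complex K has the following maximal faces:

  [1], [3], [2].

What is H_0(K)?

K has 3 vertices.
rank ∂_0 = 0, rank ∂_1 = 0 ⇒ b_0 = 3 − 0 − 0 = 3. So H_0 = Z^3.

H_0 ≅ Z^3.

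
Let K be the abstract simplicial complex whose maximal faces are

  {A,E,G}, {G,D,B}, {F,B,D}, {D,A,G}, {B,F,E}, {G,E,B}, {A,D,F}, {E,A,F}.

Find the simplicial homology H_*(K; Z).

H_0 = Z,  H_1 = 0,  H_2 = Z.

Take the total order A < B < D < E < F < G on the vertex set. Then K (dimension 2) consists of the simplices:

  0-simplices (6): A, B, D, E, F, G
  1-simplices (12): AD, AE, AF, AG, BD, BE, BF, BG, DF, DG, EF, EG
  2-simplices (8): ADF, ADG, AEF, AEG, BDF, BDG, BEF, BEG

giving chain groups C_0 ≅ Z^6, C_1 ≅ Z^12, C_2 ≅ Z^8.

The boundary map ∂_1: C_1 → C_0 maps an edge to its endpoints' difference, ∂[p,q] = q − p.
The 6×12 boundary matrix has rank 5 and Smith normal form diag(1,1,1,1,1).

The boundary map ∂_2: C_2 → C_1 sends each 2-simplex [p,q,r] to [q,r] − [p,r] + [p,q]. For instance
  ∂ADG = DG − AG + AD,
  ∂BDG = DG − BG + BD.
The resulting 12×8 matrix has rank 7, and its Smith normal form has invariant factors (1,1,1,1,1,1,1).

Now H_k = ker ∂_k / im ∂_{k+1}, so:

  H_0: rank C_0 − rank ∂_1 = 6 − 5 = 1, and the invariant factors of ∂_1 are all 1, so H_0 ≅ Z.
  H_1: rank ker ∂_1 − rank ∂_2 = (12 − 5) − 7 = 0, and the invariant factors of ∂_2 are all 1, so H_1 ≅ 0.
  H_2: rank ker ∂_2 − rank ∂_3 = (8 − 7) − 0 = 1, and there is no ∂_3, so H_2 ≅ Z.

(K is a triangulation of the 2-sphere S^2.)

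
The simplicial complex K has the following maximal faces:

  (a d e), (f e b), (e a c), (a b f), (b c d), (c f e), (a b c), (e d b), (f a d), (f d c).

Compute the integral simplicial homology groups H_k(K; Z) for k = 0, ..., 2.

H_0 = Z,  H_1 = Z/2,  H_2 = 0.

Take the total order a < b < c < d < e < f on the vertex set. Then K (dimension 2) consists of the simplices:

  0-simplices (6): a, b, c, d, e, f
  1-simplices (15): ab, ac, ad, ae, af, bc, bd, be, bf, cd, ce, cf, de, df, ef
  2-simplices (10): abc, abf, ace, ade, adf, bcd, bde, bef, cdf, cef

giving chain groups C_0 ≅ Z^6, C_1 ≅ Z^15, C_2 ≅ Z^10.

∂_1: C_1 → C_0 is given by ∂[p,q] = [q] − [p].
As a 6×15 matrix over Z this has rank 5, with invariant factors (1,1,1,1,1).

Boundary ∂_2: C_2 → C_1 acts by ∂[p,q,r] = [q,r] − [p,r] + [p,q]. For instance
  ∂abf = bf − af + ab,
  ∂bef = ef − bf + be.
As a 15×10 matrix over Z this has rank 10, with invariant factors (1,1,1,1,1,1,1,1,1,2).

Now H_k = ker ∂_k / im ∂_{k+1}, so:

  H_0: rank C_0 − rank ∂_1 = 6 − 5 = 1, and the invariant factors of ∂_1 are all 1, so H_0 ≅ Z.
  H_1: rank ker ∂_1 − rank ∂_2 = (15 − 5) − 10 = 0, and ∂_2 has invariant factor 2 > 1, so H_1 ≅ Z/2.
  H_2: rank ker ∂_2 − rank ∂_3 = (10 − 10) − 0 = 0, and there is no ∂_3, so H_2 ≅ 0.

As a check, the Euler characteristic is 6 − 15 + 10 = 1, which agrees with 1 − 0 + 0 = 1.
(K is a triangulation of the real projective plane RP^2.)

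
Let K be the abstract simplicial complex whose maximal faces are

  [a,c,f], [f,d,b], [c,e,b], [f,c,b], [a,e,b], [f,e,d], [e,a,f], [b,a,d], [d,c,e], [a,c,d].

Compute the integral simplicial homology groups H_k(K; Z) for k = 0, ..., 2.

H_0 = Z,  H_1 = Z/2,  H_2 = 0.

We work with the vertex ordering a < b < c < d < e < f. The simplices of K, each written with vertices in increasing order, are:

  0-simplices (6): a, b, c, d, e, f
  1-simplices (15): ab, ac, ad, ae, af, bc, bd, be, bf, cd, ce, cf, de, df, ef
  2-simplices (10): abd, abe, acd, acf, aef, bce, bcf, bdf, cde, def

giving chain groups C_0 ≅ Z^6, C_1 ≅ Z^15, C_2 ≅ Z^10.

The boundary map ∂_1: C_1 → C_0 is given by ∂[p,q] = [q] − [p]. For instance
  ∂bc = c − b.
The resulting 6×15 matrix has rank 5, and its Smith normal form has invariant factors (1,1,1,1,1).

Boundary ∂_2: C_2 → C_1 sends each 2-simplex [p,q,r] to [q,r] − [p,r] + [p,q]. For instance
  ∂bce = ce − be + bc,
  ∂abd = bd − ad + ab.
This gives a 15×10 integer matrix of rank 10; reducing to Smith normal form yields diagonal entries (1,1,1,1,1,1,1,1,1,2).

Computing H_k = (kernel of ∂_k) / (image of ∂_{k+1}):

  H_0: rank C_0 − rank ∂_1 = 6 − 5 = 1, and the invariant factors of ∂_1 are all 1, so H_0 ≅ Z.
  H_1: rank ker ∂_1 − rank ∂_2 = (15 − 5) − 10 = 0, and ∂_2 has invariant factor 2 > 1, so H_1 ≅ Z/2.
  H_2: rank ker ∂_2 − rank ∂_3 = (10 − 10) − 0 = 0, and there is no ∂_3, so H_2 ≅ 0.

As a check, the Euler characteristic is 6 − 15 + 10 = 1, which agrees with 1 − 0 + 0 = 1.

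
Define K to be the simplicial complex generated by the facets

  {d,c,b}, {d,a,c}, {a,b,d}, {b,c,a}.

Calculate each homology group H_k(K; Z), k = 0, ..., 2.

We work with the vertex ordering a < b < c < d. The simplices of K, each written with vertices in increasing order, are:

  0-simplices (4): a, b, c, d
  1-simplices (6): ab, ac, ad, bc, bd, cd
  2-simplices (4): abc, abd, acd, bcd

so the chain groups are C_0 ≅ Z^4, C_1 ≅ Z^6, C_2 ≅ Z^4.

∂_1: C_1 → C_0 sends each edge [p,q] (with p < q) to q − p.
The resulting 4×6 matrix has rank 3, and its Smith normal form has invariant factors (1,1,1).

∂_2: C_2 → C_1 acts by ∂[p,q,r] = [q,r] − [p,r] + [p,q]. For instance
  ∂abd = bd − ad + ab,
  ∂acd = cd − ad + ac.
This gives a 6×4 integer matrix of rank 3; reducing to Smith normal form yields diagonal entries (1,1,1).

From H_k ≅ ker(∂_k) / im(∂_{k+1}) we obtain:

  H_0: rank C_0 − rank ∂_1 = 4 − 3 = 1, and the invariant factors of ∂_1 are all 1, so H_0 ≅ Z.
  H_1: rank ker ∂_1 − rank ∂_2 = (6 − 3) − 3 = 0, and the invariant factors of ∂_2 are all 1, so H_1 ≅ 0.
  H_2: rank ker ∂_2 − rank ∂_3 = (4 − 3) − 0 = 1, and there is no ∂_3, so H_2 ≅ Z.

As a check, the Euler characteristic is 4 − 6 + 4 = 2, which agrees with 1 − 0 + 1 = 2.

H_0 ≅ Z,  H_1 = 0,  H_2 ≅ Z.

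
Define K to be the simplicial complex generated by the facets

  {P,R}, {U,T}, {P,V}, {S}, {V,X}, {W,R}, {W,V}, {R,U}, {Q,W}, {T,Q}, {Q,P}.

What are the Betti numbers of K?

b_0 = 2, b_1 = 3.

K has 9 vertices, 10 edges.
rank ∂_0 = 0, rank ∂_1 = 7 ⇒ b_0 = 9 − 0 − 7 = 2; all invariant factors of ∂_1 are 1 so no torsion. So H_0 = Z^2.
rank ∂_1 = 7, rank ∂_2 = 0 ⇒ b_1 = 10 − 7 − 0 = 3. So H_1 = Z^3.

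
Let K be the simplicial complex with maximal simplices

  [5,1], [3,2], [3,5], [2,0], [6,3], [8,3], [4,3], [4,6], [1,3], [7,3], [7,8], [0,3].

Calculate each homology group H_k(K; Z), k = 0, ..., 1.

Fix the vertex order 0 < 1 < 2 < 3 < 4 < 5 < 6 < 7 < 8 and write every simplex with vertices in increasing order. Then dim K = 1 and the simplices of K are:

  0-simplices (9): [0], [1], [2], [3], [4], [5], [6], [7], [8]
  1-simplices (12): [0,2], [0,3], [1,3], [1,5], [2,3], [3,4], [3,5], [3,6], [3,7], [3,8], [4,6], [7,8]

so the chain groups are C_0 ≅ Z^9, C_1 ≅ Z^12.

∂_1: C_1 → C_0 is given by ∂[p,q] = [q] − [p].
This gives a 9×12 integer matrix of rank 8; reducing to Smith normal form yields diagonal entries (1,1,1,1,1,1,1,1).

Computing H_k = (kernel of ∂_k) / (image of ∂_{k+1}):

  H_0: rank C_0 − rank ∂_1 = 9 − 8 = 1, and the invariant factors of ∂_1 are all 1, so H_0 ≅ Z.
  H_1: rank ker ∂_1 − rank ∂_2 = (12 − 8) − 0 = 4, and there is no ∂_2, so H_1 ≅ Z^4.

As a check, the Euler characteristic is 9 − 12 = -3, which agrees with 1 − 4 = -3.
(K is a triangulation of a wedge of 4 circles.)

H_0 = Z,  H_1 = Z^4.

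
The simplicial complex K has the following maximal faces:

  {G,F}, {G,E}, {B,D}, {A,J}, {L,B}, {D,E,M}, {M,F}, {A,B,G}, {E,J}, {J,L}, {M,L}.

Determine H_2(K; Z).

H_2 ≅ 0.

K has 9 vertices, 15 edges, 2 triangles.
rank ∂_2 = 2, rank ∂_3 = 0 ⇒ b_2 = 2 − 2 − 0 = 0. So H_2 = 0.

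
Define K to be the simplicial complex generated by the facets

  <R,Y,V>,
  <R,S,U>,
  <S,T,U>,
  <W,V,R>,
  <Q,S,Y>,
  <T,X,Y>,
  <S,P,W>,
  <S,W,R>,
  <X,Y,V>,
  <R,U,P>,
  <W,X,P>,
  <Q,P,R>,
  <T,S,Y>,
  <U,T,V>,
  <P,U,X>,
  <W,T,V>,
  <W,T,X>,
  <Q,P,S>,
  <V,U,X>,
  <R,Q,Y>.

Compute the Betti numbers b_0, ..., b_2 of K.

b_0 = 1, b_1 = 1, b_2 = 0.

Take the total order P < Q < R < S < T < U < V < W < X < Y on the vertex set. Then K (dimension 2) consists of the simplices:

  0-simplices (10): P, Q, R, S, T, U, V, W, X, Y
  1-simplices (30): PQ, PR, PS, PU, PW, PX, QR, QS, QY, RS, RU, RV, RW, RY, ST, SU, SW, SY, TU, TV, TW, TX, TY, UV, UX, VW, VX, VY, WX, XY
  2-simplices (20): PQR, PQS, PRU, PSW, PUX, PWX, QRY, QSY, RSU, RSW, RVW, RVY, STU, STY, TUV, TVW, TWX, TXY, UVX, VXY

so the chain groups are C_0 ≅ Z^10, C_1 ≅ Z^30, C_2 ≅ Z^20.

∂_1: C_1 → C_0 sends each edge [p,q] (with p < q) to q − p. For instance
  ∂QS = S − Q.
This gives a 10×30 integer matrix of rank 9; reducing to Smith normal form yields diagonal entries (1,1,1,1,1,1,1,1,1).

∂_2: C_2 → C_1 maps a triangle to the signed sum of its edges. For instance
  ∂RSU = SU − RU + RS,
  ∂STY = TY − SY + ST.
The resulting 30×20 matrix has rank 20, and its Smith normal form has invariant factors (1,1,1,1,1,1,1,1,1,1,1,1,1,1,1,1,1,1,1,2).

Reading off H_k = ker ∂_k / im ∂_{k+1}:

  H_0: rank C_0 − rank ∂_1 = 10 − 9 = 1, and the invariant factors of ∂_1 are all 1, so H_0 ≅ Z.
  H_1: rank ker ∂_1 − rank ∂_2 = (30 − 9) − 20 = 1, and ∂_2 has invariant factor 2 > 1, so H_1 ≅ Z ⊕ Z/2.
  H_2: rank ker ∂_2 − rank ∂_3 = (20 − 20) − 0 = 0, and there is no ∂_3, so H_2 ≅ 0.

Hence the Betti numbers are b_0 = 1, b_1 = 1, b_2 = 0.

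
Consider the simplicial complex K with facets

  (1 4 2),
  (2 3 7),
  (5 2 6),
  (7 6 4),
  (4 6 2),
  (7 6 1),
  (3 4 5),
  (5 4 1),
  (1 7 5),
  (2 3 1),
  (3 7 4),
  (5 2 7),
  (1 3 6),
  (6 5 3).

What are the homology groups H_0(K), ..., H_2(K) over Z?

H_0 ≅ Z,  H_1 ≅ Z^2,  H_2 ≅ Z.

We work with the vertex ordering 1 < 2 < 3 < 4 < 5 < 6 < 7. The simplices of K, each written with vertices in increasing order, are:

  0-simplices (7): [1], [2], [3], [4], [5], [6], [7]
  1-simplices (21): [1,2], [1,3], [1,4], [1,5], [1,6], [1,7], [2,3], [2,4], [2,5], [2,6], [2,7], [3,4], [3,5], [3,6], [3,7], [4,5], [4,6], [4,7], [5,6], [5,7], [6,7]
  2-simplices (14): [1,2,3], [1,2,4], [1,3,6], [1,4,5], [1,5,7], [1,6,7], [2,3,7], [2,4,6], [2,5,6], [2,5,7], [3,4,5], [3,4,7], [3,5,6], [4,6,7]

so the chain groups are C_0 ≅ Z^7, C_1 ≅ Z^21, C_2 ≅ Z^14.

∂_1: C_1 → C_0 maps an edge to its endpoints' difference, ∂[p,q] = q − p. For instance
  ∂[4,5] = [5] − [4].
The 7×21 boundary matrix has rank 6 and Smith normal form diag(1,1,1,1,1,1).

The boundary map ∂_2: C_2 → C_1 sends each 2-simplex [p,q,r] to [q,r] − [p,r] + [p,q]. For instance
  ∂[2,5,6] = [5,6] − [2,6] + [2,5],
  ∂[1,6,7] = [6,7] − [1,7] + [1,6].
This gives a 21×14 integer matrix of rank 13; reducing to Smith normal form yields diagonal entries (1,1,1,1,1,1,1,1,1,1,1,1,1).

Computing H_k = (kernel of ∂_k) / (image of ∂_{k+1}):

  H_0: rank C_0 − rank ∂_1 = 7 − 6 = 1, and the invariant factors of ∂_1 are all 1, so H_0 = Z.
  H_1: rank ker ∂_1 − rank ∂_2 = (21 − 6) − 13 = 2, and the invariant factors of ∂_2 are all 1, so H_1 = Z^2.
  H_2: rank ker ∂_2 − rank ∂_3 = (14 − 13) − 0 = 1, and there is no ∂_3, so H_2 = Z.

As a check, the Euler characteristic is 7 − 21 + 14 = 0, which agrees with 1 − 2 + 1 = 0.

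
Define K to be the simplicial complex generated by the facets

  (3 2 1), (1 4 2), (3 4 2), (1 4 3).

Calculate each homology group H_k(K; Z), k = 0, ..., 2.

H_0 ≅ Z,  H_1 = 0,  H_2 ≅ Z.

Take the total order 1 < 2 < 3 < 4 on the vertex set. Then K (dimension 2) consists of the simplices:

  0-simplices (4): [1], [2], [3], [4]
  1-simplices (6): [1,2], [1,3], [1,4], [2,3], [2,4], [3,4]
  2-simplices (4): [1,2,3], [1,2,4], [1,3,4], [2,3,4]

Hence C_0 ≅ Z^4, C_1 ≅ Z^6, C_2 ≅ Z^4.

Boundary ∂_1: C_1 → C_0 sends each edge [p,q] (with p < q) to q − p.
This gives a 4×6 integer matrix of rank 3; reducing to Smith normal form yields diagonal entries (1,1,1).

The boundary map ∂_2: C_2 → C_1 maps a triangle to the signed sum of its edges. For instance
  ∂[2,3,4] = [3,4] − [2,4] + [2,3],
  ∂[1,3,4] = [3,4] − [1,4] + [1,3].
As a 6×4 matrix over Z this has rank 3, with invariant factors (1,1,1).

Computing H_k = (kernel of ∂_k) / (image of ∂_{k+1}):

  H_0: rank C_0 − rank ∂_1 = 4 − 3 = 1, and the invariant factors of ∂_1 are all 1, so H_0 = Z.
  H_1: rank ker ∂_1 − rank ∂_2 = (6 − 3) − 3 = 0, and the invariant factors of ∂_2 are all 1, so H_1 = 0.
  H_2: rank ker ∂_2 − rank ∂_3 = (4 − 3) − 0 = 1, and there is no ∂_3, so H_2 = Z.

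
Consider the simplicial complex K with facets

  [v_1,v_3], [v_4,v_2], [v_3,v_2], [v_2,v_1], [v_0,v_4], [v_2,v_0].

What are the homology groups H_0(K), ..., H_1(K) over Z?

H_0 = Z,  H_1 = Z^2.

Order the vertices as v_0 < v_1 < v_2 < v_3 < v_4. Listing each simplex with vertices in this order, K has dimension 1 with simplices:

  0-simplices (5): [v_0], [v_1], [v_2], [v_3], [v_4]
  1-simplices (6): [v_0,v_2], [v_0,v_4], [v_1,v_2], [v_1,v_3], [v_2,v_3], [v_2,v_4]

so the chain groups are C_0 ≅ Z^5, C_1 ≅ Z^6.

Boundary ∂_1: C_1 → C_0 is given by ∂[p,q] = [q] − [p]. For instance
  ∂[v_0,v_2] = [v_2] − [v_0].
This gives a 5×6 integer matrix of rank 4; reducing to Smith normal form yields diagonal entries (1,1,1,1).

Computing H_k = (kernel of ∂_k) / (image of ∂_{k+1}):

  H_0: rank C_0 − rank ∂_1 = 5 − 4 = 1, and the invariant factors of ∂_1 are all 1, so H_0 ≅ Z.
  H_1: rank ker ∂_1 − rank ∂_2 = (6 − 4) − 0 = 2, and there is no ∂_2, so H_1 ≅ Z^2.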